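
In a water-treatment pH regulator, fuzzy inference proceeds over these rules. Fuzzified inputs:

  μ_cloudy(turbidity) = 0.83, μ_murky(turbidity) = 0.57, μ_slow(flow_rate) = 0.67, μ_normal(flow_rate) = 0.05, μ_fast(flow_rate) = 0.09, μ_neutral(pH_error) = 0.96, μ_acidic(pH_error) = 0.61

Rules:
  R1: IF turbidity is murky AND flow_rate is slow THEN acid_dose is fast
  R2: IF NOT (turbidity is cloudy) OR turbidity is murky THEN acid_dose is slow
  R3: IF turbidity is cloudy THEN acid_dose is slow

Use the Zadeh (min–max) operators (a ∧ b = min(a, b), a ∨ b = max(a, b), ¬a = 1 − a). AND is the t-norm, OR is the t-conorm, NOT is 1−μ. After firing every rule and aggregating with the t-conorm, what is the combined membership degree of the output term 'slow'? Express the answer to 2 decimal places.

R1: murky=0.57, slow=0.67; AND[min(a, b)] → w = 0.57
R2: ¬cloudy=1−0.83=0.17, murky=0.57; OR[max(a, b)] → w = 0.57
R3: cloudy=0.83 → w = 0.83
Rules with consequent 'slow': {R2, R3} → strengths 0.57, 0.83
Aggregate via t-conorm [max(a, b)]: 0.83

0.83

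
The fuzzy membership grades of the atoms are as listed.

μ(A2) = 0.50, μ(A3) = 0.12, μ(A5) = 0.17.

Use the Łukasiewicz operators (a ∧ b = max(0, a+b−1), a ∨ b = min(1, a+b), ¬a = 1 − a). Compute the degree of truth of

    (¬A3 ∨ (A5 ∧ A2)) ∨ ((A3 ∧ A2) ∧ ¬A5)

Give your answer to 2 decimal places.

0.88

¬A3 = 1 − 0.12 = 0.88
A5 ∧ A2 = max(0, a+b−1) on (0.17, 0.50) = 0.00
¬A3 ∨ (A5 ∧ A2) = min(1, a+b) on (0.88, 0.00) = 0.88
A3 ∧ A2 = max(0, a+b−1) on (0.12, 0.50) = 0.00
¬A5 = 1 − 0.17 = 0.83
(A3 ∧ A2) ∧ ¬A5 = max(0, a+b−1) on (0.00, 0.83) = 0.00
(¬A3 ∨ (A5 ∧ A2)) ∨ ((A3 ∧ A2) ∧ ¬A5) = min(1, a+b) on (0.88, 0.00) = 0.88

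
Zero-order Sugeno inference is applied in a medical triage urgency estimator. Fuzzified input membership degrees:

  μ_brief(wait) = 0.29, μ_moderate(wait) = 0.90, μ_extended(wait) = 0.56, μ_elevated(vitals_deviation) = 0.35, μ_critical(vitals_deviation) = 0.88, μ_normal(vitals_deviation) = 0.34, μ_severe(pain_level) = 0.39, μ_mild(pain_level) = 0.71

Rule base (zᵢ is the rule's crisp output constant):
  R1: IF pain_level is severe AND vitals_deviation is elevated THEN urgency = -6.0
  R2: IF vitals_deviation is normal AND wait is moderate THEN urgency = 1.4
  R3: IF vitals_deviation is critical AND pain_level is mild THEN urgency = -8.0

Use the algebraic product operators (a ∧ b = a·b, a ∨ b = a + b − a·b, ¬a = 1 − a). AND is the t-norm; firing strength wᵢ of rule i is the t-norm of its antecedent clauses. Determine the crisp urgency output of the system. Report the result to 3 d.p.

R1 (z=-6.0): severe=0.39, elevated=0.35; AND[a·b] → w = 0.1365
R2 (z=1.4): normal=0.34, moderate=0.90; AND[a·b] → w = 0.3060
R3 (z=-8.0): critical=0.88, mild=0.71; AND[a·b] → w = 0.6248
Weighted average = (0.1365·-6.0 + 0.3060·1.4 + 0.6248·-8.0) / (0.1365 + 0.3060 + 0.6248)
  = -5.3890 / 1.0673 = -5.049

-5.049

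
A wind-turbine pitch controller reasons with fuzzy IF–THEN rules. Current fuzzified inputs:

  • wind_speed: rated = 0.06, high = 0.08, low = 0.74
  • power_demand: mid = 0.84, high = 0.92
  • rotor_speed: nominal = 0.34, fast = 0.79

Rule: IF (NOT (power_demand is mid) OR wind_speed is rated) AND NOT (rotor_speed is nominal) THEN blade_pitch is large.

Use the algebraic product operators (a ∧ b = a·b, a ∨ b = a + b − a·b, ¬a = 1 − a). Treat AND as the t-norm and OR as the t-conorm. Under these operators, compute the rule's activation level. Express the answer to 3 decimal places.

firing strength: (¬mid=1−0.84=0.16 OR rated=0.06) = 0.2104; AND[a·b] with ¬nominal=1−0.34=0.66 → w = 0.1389

0.139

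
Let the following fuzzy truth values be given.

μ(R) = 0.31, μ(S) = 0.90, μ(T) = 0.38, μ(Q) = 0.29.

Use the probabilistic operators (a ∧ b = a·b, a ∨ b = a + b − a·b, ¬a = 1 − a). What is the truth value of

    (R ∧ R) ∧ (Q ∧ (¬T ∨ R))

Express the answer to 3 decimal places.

R ∧ R = a·b on (0.3100, 0.3100) = 0.0961
¬T = 1 − 0.3800 = 0.6200
¬T ∨ R = a + b − a·b on (0.6200, 0.3100) = 0.7378
Q ∧ (¬T ∨ R) = a·b on (0.2900, 0.7378) = 0.2140
(R ∧ R) ∧ (Q ∧ (¬T ∨ R)) = a·b on (0.0961, 0.2140) = 0.0206

0.021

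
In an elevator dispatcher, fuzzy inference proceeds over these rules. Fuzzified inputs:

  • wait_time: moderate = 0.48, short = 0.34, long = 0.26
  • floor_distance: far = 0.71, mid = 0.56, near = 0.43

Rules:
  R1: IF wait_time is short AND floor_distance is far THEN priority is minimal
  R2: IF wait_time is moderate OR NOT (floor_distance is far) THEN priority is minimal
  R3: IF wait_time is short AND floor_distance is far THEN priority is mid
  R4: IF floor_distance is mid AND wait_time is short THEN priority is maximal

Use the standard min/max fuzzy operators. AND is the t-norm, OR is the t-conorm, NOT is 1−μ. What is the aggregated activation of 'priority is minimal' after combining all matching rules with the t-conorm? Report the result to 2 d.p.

R1: short=0.34, far=0.71; AND[min(a, b)] → w = 0.34
R2: moderate=0.48, ¬far=1−0.71=0.29; OR[max(a, b)] → w = 0.48
R3: short=0.34, far=0.71; AND[min(a, b)] → w = 0.34
R4: mid=0.56, short=0.34; AND[min(a, b)] → w = 0.34
Rules with consequent 'minimal': {R1, R2} → strengths 0.34, 0.48
Aggregate via t-conorm [max(a, b)]: 0.48

0.48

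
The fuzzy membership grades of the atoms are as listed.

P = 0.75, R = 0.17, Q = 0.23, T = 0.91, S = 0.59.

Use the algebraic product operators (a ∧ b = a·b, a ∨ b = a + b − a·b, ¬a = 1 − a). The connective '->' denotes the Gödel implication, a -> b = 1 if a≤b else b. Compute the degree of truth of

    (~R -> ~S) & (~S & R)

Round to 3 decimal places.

~R = 1 − 0.1700 = 0.8300
~S = 1 − 0.5900 = 0.4100
~R -> ~S  [Gödel: 1 if a≤b else b] with a=0.8300, b=0.4100 → 0.4100
~S = 1 − 0.5900 = 0.4100
~S & R = a·b on (0.4100, 0.1700) = 0.0697
(~R -> ~S) & (~S & R) = a·b on (0.4100, 0.0697) = 0.0286

0.029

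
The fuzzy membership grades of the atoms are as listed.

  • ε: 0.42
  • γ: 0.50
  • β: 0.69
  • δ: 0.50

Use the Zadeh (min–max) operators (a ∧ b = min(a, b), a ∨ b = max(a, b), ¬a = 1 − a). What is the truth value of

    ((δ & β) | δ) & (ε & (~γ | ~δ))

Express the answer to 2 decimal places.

δ & β = min(a, b) on (0.50, 0.69) = 0.50
(δ & β) | δ = max(a, b) on (0.50, 0.50) = 0.50
~γ = 1 − 0.50 = 0.50
~δ = 1 − 0.50 = 0.50
~γ | ~δ = max(a, b) on (0.50, 0.50) = 0.50
ε & (~γ | ~δ) = min(a, b) on (0.42, 0.50) = 0.42
((δ & β) | δ) & (ε & (~γ | ~δ)) = min(a, b) on (0.50, 0.42) = 0.42

0.42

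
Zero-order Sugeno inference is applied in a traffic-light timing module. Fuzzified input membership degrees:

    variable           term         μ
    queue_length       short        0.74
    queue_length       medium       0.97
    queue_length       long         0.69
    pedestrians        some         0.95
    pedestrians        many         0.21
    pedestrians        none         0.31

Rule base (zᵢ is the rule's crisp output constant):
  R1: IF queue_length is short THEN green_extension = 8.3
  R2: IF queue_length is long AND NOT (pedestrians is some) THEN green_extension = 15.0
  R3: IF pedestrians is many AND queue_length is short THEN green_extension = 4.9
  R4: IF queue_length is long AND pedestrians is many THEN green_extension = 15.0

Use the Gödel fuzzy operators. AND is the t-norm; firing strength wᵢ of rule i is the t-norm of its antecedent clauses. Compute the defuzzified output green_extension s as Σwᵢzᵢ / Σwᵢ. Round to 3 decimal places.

R1 (z=8.3): short=0.74 → w = 0.74
R2 (z=15.0): long=0.69, ¬some=1−0.95=0.05; AND[min(a, b)] → w = 0.05
R3 (z=4.9): many=0.21, short=0.74; AND[min(a, b)] → w = 0.21
R4 (z=15.0): long=0.69, many=0.21; AND[min(a, b)] → w = 0.21
Weighted average = (0.74·8.3 + 0.05·15.0 + 0.21·4.9 + 0.21·15.0) / (0.74 + 0.05 + 0.21 + 0.21)
  = 11.0710 / 1.2100 = 9.150

9.150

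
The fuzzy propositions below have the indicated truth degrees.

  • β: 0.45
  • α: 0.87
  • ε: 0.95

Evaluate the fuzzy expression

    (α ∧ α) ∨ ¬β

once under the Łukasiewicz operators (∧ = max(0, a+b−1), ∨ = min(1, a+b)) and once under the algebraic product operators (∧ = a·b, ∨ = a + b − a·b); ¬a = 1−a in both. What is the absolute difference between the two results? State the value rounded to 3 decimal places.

Under Łukasiewicz:
  α ∧ α = max(0, a+b−1) on (0.87, 0.87) = 0.74
  ¬β = 1 − 0.45 = 0.55
  (α ∧ α) ∨ ¬β = min(1, a+b) on (0.74, 0.55) = 1.00
  → value = 1.0000
Under algebraic product:
  α ∧ α = a·b on (0.8700, 0.8700) = 0.7569
  ¬β = 1 − 0.4500 = 0.5500
  (α ∧ α) ∨ ¬β = a + b − a·b on (0.7569, 0.5500) = 0.8906
  → value = 0.8906
|1.0000 − 0.8906| = 0.109

0.109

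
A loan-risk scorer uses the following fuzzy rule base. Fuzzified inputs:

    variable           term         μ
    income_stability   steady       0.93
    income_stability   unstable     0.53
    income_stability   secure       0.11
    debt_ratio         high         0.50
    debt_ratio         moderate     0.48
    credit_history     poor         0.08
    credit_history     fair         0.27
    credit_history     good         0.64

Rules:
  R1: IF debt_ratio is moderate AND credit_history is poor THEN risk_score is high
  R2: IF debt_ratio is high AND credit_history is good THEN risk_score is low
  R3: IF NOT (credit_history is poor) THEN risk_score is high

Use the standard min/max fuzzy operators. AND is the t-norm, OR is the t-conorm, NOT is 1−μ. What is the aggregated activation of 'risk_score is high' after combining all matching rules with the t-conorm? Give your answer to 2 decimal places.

0.92

R1: moderate=0.48, poor=0.08; AND[min(a, b)] → w = 0.08
R2: high=0.50, good=0.64; AND[min(a, b)] → w = 0.50
R3: ¬poor=1−0.08=0.92 → w = 0.92
Rules with consequent 'high': {R1, R3} → strengths 0.08, 0.92
Aggregate via t-conorm [max(a, b)]: 0.92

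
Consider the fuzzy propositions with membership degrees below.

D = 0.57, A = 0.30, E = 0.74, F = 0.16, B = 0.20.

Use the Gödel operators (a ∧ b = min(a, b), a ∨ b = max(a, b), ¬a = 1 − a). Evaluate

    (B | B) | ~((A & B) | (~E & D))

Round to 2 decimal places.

B | B = max(a, b) on (0.20, 0.20) = 0.20
A & B = min(a, b) on (0.30, 0.20) = 0.20
~E = 1 − 0.74 = 0.26
~E & D = min(a, b) on (0.26, 0.57) = 0.26
(A & B) | (~E & D) = max(a, b) on (0.20, 0.26) = 0.26
~((A & B) | (~E & D)) = 1 − 0.26 = 0.74
(B | B) | ~((A & B) | (~E & D)) = max(a, b) on (0.20, 0.74) = 0.74

0.74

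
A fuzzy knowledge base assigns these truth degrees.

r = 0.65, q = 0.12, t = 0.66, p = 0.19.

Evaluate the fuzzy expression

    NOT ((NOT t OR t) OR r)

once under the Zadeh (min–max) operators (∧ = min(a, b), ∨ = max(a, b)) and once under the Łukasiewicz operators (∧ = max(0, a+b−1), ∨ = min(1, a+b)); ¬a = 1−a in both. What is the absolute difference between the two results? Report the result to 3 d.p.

Under Zadeh (min–max):
  NOT t = 1 − 0.66 = 0.34
  NOT t OR t = max(a, b) on (0.34, 0.66) = 0.66
  (NOT t OR t) OR r = max(a, b) on (0.66, 0.65) = 0.66
  NOT ((NOT t OR t) OR r) = 1 − 0.66 = 0.34
  → value = 0.3400
Under Łukasiewicz:
  NOT t = 1 − 0.66 = 0.34
  NOT t OR t = min(1, a+b) on (0.34, 0.66) = 1.00
  (NOT t OR t) OR r = min(1, a+b) on (1.00, 0.65) = 1.00
  NOT ((NOT t OR t) OR r) = 1 − 1.00 = 0.00
  → value = 0.0000
|0.3400 − 0.0000| = 0.340

0.340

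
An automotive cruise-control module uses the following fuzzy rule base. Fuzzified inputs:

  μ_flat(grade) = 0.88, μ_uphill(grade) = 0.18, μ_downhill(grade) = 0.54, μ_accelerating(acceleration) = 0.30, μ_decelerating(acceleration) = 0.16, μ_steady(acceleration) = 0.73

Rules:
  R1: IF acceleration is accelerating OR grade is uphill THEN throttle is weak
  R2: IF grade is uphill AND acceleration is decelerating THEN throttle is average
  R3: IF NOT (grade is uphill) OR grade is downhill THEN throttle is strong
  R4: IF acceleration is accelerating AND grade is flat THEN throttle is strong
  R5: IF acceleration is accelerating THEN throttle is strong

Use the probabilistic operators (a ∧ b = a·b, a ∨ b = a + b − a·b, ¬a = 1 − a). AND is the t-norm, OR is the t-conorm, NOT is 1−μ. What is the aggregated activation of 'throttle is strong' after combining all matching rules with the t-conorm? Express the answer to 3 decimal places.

0.957

R1: accelerating=0.30, uphill=0.18; OR[a + b − a·b] → w = 0.4260
R2: uphill=0.18, decelerating=0.16; AND[a·b] → w = 0.0288
R3: ¬uphill=1−0.18=0.82, downhill=0.54; OR[a + b − a·b] → w = 0.9172
R4: accelerating=0.30, flat=0.88; AND[a·b] → w = 0.2640
R5: accelerating=0.30 → w = 0.3000
Rules with consequent 'strong': {R3, R4, R5} → strengths 0.9172, 0.2640, 0.3000
Aggregate via t-conorm [a + b − a·b]: 0.9573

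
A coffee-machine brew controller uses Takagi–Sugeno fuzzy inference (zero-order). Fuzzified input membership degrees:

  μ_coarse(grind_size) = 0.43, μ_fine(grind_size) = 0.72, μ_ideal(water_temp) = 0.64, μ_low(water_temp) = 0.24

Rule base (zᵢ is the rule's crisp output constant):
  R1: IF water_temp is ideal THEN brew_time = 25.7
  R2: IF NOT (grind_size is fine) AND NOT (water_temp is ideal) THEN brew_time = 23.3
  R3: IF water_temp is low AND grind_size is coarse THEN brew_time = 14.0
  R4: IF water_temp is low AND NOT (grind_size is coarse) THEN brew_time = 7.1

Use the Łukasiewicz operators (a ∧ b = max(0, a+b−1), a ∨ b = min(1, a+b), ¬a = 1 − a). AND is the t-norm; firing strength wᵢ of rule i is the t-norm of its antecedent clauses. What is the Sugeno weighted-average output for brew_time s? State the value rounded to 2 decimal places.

R1 (z=25.7): ideal=0.64 → w = 0.64
R2 (z=23.3): ¬fine=1−0.72=0.28, ¬ideal=1−0.64=0.36; AND[max(0, a+b−1)] → w = 0.00
R3 (z=14.0): low=0.24, coarse=0.43; AND[max(0, a+b−1)] → w = 0.00
R4 (z=7.1): low=0.24, ¬coarse=1−0.43=0.57; AND[max(0, a+b−1)] → w = 0.00
Weighted average = (0.64·25.7 + 0.00·23.3 + 0.00·14.0 + 0.00·7.1) / (0.64 + 0.00 + 0.00 + 0.00)
  = 16.4480 / 0.6400 = 25.70

25.70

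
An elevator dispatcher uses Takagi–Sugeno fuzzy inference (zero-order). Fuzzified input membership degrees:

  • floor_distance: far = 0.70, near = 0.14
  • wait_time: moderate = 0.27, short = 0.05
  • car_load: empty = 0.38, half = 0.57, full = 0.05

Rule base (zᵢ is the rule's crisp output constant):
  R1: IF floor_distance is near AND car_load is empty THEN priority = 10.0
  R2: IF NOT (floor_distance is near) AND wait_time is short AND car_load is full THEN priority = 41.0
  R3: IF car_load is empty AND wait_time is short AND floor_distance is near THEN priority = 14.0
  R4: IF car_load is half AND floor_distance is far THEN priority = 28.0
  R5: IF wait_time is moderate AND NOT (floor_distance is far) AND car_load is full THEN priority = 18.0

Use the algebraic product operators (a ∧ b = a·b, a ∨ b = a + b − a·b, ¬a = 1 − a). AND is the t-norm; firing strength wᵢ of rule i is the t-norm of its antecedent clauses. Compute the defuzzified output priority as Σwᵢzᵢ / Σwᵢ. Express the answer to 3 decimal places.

R1 (z=10.0): near=0.14, empty=0.38; AND[a·b] → w = 0.0532
R2 (z=41.0): ¬near=1−0.14=0.86, short=0.05, full=0.05; AND[a·b] → w = 0.0022
R3 (z=14.0): empty=0.38, short=0.05, near=0.14; AND[a·b] → w = 0.0027
R4 (z=28.0): half=0.57, far=0.70; AND[a·b] → w = 0.3990
R5 (z=18.0): moderate=0.27, ¬far=1−0.70=0.30, full=0.05; AND[a·b] → w = 0.0041
Weighted average = (0.0532·10.0 + 0.0022·41.0 + 0.0027·14.0 + 0.3990·28.0 + 0.0041·18.0) / (0.0532 + 0.0022 + 0.0027 + 0.3990 + 0.0041)
  = 11.9023 / 0.4611 = 25.815

25.815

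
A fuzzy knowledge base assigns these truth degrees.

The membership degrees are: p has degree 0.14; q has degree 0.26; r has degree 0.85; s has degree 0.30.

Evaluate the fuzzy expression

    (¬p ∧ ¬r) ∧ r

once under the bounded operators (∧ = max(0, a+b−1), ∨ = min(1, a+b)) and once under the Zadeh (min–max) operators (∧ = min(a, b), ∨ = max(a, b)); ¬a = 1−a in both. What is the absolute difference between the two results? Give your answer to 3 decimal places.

0.150

Under bounded:
  ¬p = 1 − 0.14 = 0.86
  ¬r = 1 − 0.85 = 0.15
  ¬p ∧ ¬r = max(0, a+b−1) on (0.86, 0.15) = 0.01
  (¬p ∧ ¬r) ∧ r = max(0, a+b−1) on (0.01, 0.85) = 0.00
  → value = 0.0000
Under Zadeh (min–max):
  ¬p = 1 − 0.14 = 0.86
  ¬r = 1 − 0.85 = 0.15
  ¬p ∧ ¬r = min(a, b) on (0.86, 0.15) = 0.15
  (¬p ∧ ¬r) ∧ r = min(a, b) on (0.15, 0.85) = 0.15
  → value = 0.1500
|0.0000 − 0.1500| = 0.150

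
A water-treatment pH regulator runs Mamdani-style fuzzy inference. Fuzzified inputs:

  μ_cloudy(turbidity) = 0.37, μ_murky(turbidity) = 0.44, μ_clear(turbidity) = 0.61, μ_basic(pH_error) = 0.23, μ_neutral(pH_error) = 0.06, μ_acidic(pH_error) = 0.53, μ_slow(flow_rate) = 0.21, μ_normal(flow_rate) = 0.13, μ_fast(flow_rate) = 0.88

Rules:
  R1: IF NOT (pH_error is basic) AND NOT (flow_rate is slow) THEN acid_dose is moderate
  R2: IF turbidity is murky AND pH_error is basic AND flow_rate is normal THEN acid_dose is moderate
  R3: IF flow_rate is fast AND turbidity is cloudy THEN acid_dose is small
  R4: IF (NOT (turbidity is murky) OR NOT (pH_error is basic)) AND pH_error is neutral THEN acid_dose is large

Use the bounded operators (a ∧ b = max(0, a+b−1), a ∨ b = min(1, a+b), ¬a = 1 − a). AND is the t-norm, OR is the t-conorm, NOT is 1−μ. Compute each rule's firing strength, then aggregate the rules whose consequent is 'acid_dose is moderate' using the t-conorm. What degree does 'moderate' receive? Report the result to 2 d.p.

R1: ¬basic=1−0.23=0.77, ¬slow=1−0.21=0.79; AND[max(0, a+b−1)] → w = 0.56
R2: murky=0.44, basic=0.23, normal=0.13; AND[max(0, a+b−1)] → w = 0.00
R3: fast=0.88, cloudy=0.37; AND[max(0, a+b−1)] → w = 0.25
R4: (¬murky=1−0.44=0.56 OR ¬basic=1−0.23=0.77) = 1.00; AND[max(0, a+b−1)] with neutral=0.06 → w = 0.06
Rules with consequent 'moderate': {R1, R2} → strengths 0.56, 0.00
Aggregate via t-conorm [min(1, a+b)]: 0.56

0.56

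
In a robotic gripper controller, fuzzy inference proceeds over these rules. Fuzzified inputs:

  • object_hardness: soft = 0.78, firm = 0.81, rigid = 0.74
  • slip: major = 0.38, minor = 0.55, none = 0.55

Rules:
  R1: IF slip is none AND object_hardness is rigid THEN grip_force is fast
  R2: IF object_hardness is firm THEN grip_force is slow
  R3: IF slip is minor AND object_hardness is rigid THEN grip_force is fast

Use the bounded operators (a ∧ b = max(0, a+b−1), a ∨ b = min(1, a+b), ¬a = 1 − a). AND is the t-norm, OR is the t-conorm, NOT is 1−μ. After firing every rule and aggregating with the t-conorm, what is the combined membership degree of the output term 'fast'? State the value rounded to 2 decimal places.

R1: none=0.55, rigid=0.74; AND[max(0, a+b−1)] → w = 0.29
R2: firm=0.81 → w = 0.81
R3: minor=0.55, rigid=0.74; AND[max(0, a+b−1)] → w = 0.29
Rules with consequent 'fast': {R1, R3} → strengths 0.29, 0.29
Aggregate via t-conorm [min(1, a+b)]: 0.58

0.58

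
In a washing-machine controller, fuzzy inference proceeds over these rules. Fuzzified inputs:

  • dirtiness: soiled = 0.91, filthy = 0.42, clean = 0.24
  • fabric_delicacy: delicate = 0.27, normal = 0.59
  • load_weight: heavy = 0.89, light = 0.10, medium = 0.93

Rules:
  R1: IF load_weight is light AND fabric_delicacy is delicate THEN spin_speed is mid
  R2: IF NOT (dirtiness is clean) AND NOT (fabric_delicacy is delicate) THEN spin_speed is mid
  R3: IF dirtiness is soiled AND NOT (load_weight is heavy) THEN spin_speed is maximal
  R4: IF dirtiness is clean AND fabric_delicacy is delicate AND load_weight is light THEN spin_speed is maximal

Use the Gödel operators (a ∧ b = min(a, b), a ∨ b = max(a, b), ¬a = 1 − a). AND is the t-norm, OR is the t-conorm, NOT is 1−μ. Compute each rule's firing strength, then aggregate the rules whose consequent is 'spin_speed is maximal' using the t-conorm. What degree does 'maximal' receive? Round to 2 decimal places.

0.11

R1: light=0.10, delicate=0.27; AND[min(a, b)] → w = 0.10
R2: ¬clean=1−0.24=0.76, ¬delicate=1−0.27=0.73; AND[min(a, b)] → w = 0.73
R3: soiled=0.91, ¬heavy=1−0.89=0.11; AND[min(a, b)] → w = 0.11
R4: clean=0.24, delicate=0.27, light=0.10; AND[min(a, b)] → w = 0.10
Rules with consequent 'maximal': {R3, R4} → strengths 0.11, 0.10
Aggregate via t-conorm [max(a, b)]: 0.11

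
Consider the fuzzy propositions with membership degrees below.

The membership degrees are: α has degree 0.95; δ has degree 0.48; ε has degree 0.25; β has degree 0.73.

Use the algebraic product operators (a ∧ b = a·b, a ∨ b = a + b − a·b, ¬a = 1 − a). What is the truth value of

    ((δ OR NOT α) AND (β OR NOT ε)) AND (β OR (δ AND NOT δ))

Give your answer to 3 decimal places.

0.376

NOT α = 1 − 0.9500 = 0.0500
δ OR NOT α = a + b − a·b on (0.4800, 0.0500) = 0.5060
NOT ε = 1 − 0.2500 = 0.7500
β OR NOT ε = a + b − a·b on (0.7300, 0.7500) = 0.9325
(δ OR NOT α) AND (β OR NOT ε) = a·b on (0.5060, 0.9325) = 0.4718
NOT δ = 1 − 0.4800 = 0.5200
δ AND NOT δ = a·b on (0.4800, 0.5200) = 0.2496
β OR (δ AND NOT δ) = a + b − a·b on (0.7300, 0.2496) = 0.7974
((δ OR NOT α) AND (β OR NOT ε)) AND (β OR (δ AND NOT δ)) = a·b on (0.4718, 0.7974) = 0.3762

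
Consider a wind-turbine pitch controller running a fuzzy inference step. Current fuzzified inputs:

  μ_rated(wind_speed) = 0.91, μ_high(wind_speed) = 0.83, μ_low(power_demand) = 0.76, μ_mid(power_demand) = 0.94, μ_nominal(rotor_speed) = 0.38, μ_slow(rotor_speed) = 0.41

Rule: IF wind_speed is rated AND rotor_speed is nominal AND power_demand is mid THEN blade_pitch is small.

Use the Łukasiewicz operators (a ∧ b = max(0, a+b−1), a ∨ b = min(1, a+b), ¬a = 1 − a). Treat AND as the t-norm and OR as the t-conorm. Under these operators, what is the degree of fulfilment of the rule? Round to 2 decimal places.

firing strength: rated=0.91, nominal=0.38, mid=0.94; AND[max(0, a+b−1)] → w = 0.23

0.23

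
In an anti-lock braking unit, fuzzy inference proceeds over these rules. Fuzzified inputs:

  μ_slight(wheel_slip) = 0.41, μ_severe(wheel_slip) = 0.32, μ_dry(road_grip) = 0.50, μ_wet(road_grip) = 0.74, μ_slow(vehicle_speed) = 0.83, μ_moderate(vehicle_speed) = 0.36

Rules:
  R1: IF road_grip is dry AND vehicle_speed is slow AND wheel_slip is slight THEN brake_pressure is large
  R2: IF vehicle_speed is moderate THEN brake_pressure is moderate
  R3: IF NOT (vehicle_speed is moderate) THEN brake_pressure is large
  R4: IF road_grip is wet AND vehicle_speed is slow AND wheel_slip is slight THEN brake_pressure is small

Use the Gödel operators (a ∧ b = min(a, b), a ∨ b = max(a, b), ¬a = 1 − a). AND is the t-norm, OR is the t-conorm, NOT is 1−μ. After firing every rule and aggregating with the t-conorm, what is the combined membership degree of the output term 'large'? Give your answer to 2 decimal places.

R1: dry=0.50, slow=0.83, slight=0.41; AND[min(a, b)] → w = 0.41
R2: moderate=0.36 → w = 0.36
R3: ¬moderate=1−0.36=0.64 → w = 0.64
R4: wet=0.74, slow=0.83, slight=0.41; AND[min(a, b)] → w = 0.41
Rules with consequent 'large': {R1, R3} → strengths 0.41, 0.64
Aggregate via t-conorm [max(a, b)]: 0.64

0.64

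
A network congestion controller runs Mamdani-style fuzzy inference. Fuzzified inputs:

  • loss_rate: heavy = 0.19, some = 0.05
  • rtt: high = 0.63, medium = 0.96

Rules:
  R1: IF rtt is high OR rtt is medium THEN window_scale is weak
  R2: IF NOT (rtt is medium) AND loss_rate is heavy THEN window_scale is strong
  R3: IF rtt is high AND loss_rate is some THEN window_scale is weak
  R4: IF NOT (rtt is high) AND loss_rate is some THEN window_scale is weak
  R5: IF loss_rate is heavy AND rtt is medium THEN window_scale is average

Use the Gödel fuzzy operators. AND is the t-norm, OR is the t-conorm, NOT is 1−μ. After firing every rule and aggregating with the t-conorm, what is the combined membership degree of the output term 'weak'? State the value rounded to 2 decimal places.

0.96

R1: high=0.63, medium=0.96; OR[max(a, b)] → w = 0.96
R2: ¬medium=1−0.96=0.04, heavy=0.19; AND[min(a, b)] → w = 0.04
R3: high=0.63, some=0.05; AND[min(a, b)] → w = 0.05
R4: ¬high=1−0.63=0.37, some=0.05; AND[min(a, b)] → w = 0.05
R5: heavy=0.19, medium=0.96; AND[min(a, b)] → w = 0.19
Rules with consequent 'weak': {R1, R3, R4} → strengths 0.96, 0.05, 0.05
Aggregate via t-conorm [max(a, b)]: 0.96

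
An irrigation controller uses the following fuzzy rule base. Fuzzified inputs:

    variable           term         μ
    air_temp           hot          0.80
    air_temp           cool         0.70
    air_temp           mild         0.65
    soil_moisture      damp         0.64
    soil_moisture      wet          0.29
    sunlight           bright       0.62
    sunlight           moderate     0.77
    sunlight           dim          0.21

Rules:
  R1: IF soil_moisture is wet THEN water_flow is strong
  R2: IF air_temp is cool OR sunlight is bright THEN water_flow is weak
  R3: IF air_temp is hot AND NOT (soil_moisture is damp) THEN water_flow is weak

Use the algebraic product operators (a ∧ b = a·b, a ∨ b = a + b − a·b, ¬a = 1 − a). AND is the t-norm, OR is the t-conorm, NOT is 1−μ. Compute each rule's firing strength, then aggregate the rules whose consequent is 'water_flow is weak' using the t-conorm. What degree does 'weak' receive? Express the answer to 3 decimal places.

R1: wet=0.29 → w = 0.2900
R2: cool=0.70, bright=0.62; OR[a + b − a·b] → w = 0.8860
R3: hot=0.80, ¬damp=1−0.64=0.36; AND[a·b] → w = 0.2880
Rules with consequent 'weak': {R2, R3} → strengths 0.8860, 0.2880
Aggregate via t-conorm [a + b − a·b]: 0.9188

0.919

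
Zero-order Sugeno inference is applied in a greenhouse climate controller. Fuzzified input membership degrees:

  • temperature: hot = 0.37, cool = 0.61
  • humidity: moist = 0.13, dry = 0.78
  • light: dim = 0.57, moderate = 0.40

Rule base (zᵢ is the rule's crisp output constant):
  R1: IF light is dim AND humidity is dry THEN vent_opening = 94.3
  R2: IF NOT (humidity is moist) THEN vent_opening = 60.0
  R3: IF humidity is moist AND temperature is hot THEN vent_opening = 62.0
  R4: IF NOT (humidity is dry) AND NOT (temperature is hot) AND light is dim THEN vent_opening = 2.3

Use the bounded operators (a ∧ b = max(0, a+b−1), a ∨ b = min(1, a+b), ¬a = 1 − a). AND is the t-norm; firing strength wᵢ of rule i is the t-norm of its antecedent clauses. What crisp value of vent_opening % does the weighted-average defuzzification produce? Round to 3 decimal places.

69.840

R1 (z=94.3): dim=0.57, dry=0.78; AND[max(0, a+b−1)] → w = 0.35
R2 (z=60.0): ¬moist=1−0.13=0.87 → w = 0.87
R3 (z=62.0): moist=0.13, hot=0.37; AND[max(0, a+b−1)] → w = 0.00
R4 (z=2.3): ¬dry=1−0.78=0.22, ¬hot=1−0.37=0.63, dim=0.57; AND[max(0, a+b−1)] → w = 0.00
Weighted average = (0.35·94.3 + 0.87·60.0 + 0.00·62.0 + 0.00·2.3) / (0.35 + 0.87 + 0.00 + 0.00)
  = 85.2050 / 1.2200 = 69.840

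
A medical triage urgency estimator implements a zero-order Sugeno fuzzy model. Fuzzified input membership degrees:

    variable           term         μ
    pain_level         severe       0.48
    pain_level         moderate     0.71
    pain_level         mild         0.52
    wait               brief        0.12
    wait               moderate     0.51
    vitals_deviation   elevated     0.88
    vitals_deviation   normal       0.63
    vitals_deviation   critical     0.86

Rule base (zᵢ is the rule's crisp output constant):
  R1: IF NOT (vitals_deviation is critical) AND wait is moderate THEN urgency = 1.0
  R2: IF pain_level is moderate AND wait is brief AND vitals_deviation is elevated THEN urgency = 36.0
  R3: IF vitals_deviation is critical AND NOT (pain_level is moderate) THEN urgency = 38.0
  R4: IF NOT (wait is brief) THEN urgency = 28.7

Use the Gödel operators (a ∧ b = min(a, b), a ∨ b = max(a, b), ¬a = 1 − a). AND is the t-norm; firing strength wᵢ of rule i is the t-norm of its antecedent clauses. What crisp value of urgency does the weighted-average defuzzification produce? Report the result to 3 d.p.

R1 (z=1.0): ¬critical=1−0.86=0.14, moderate=0.51; AND[min(a, b)] → w = 0.14
R2 (z=36.0): moderate=0.71, brief=0.12, elevated=0.88; AND[min(a, b)] → w = 0.12
R3 (z=38.0): critical=0.86, ¬moderate=1−0.71=0.29; AND[min(a, b)] → w = 0.29
R4 (z=28.7): ¬brief=1−0.12=0.88 → w = 0.88
Weighted average = (0.14·1.0 + 0.12·36.0 + 0.29·38.0 + 0.88·28.7) / (0.14 + 0.12 + 0.29 + 0.88)
  = 40.7360 / 1.4300 = 28.487

28.487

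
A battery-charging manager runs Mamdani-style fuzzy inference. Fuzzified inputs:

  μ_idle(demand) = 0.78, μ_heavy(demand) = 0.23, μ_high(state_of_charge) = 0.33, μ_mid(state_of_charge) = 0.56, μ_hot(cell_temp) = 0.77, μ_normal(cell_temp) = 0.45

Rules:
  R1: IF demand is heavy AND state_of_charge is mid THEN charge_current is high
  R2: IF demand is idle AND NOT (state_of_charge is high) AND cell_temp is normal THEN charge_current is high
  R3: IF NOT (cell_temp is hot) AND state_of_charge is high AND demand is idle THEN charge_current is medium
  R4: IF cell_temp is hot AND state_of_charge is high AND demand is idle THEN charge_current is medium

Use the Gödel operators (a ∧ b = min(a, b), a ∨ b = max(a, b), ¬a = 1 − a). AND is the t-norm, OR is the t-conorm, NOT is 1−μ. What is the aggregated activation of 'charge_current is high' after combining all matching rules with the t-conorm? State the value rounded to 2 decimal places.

0.45

R1: heavy=0.23, mid=0.56; AND[min(a, b)] → w = 0.23
R2: idle=0.78, ¬high=1−0.33=0.67, normal=0.45; AND[min(a, b)] → w = 0.45
R3: ¬hot=1−0.77=0.23, high=0.33, idle=0.78; AND[min(a, b)] → w = 0.23
R4: hot=0.77, high=0.33, idle=0.78; AND[min(a, b)] → w = 0.33
Rules with consequent 'high': {R1, R2} → strengths 0.23, 0.45
Aggregate via t-conorm [max(a, b)]: 0.45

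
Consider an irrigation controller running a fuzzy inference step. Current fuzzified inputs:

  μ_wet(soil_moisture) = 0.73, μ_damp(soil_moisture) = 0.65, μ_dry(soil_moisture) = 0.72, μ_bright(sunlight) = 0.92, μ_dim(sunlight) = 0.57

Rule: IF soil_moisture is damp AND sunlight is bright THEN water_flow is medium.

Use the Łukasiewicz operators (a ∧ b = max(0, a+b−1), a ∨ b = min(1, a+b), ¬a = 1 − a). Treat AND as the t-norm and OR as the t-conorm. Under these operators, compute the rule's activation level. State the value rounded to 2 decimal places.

0.57

firing strength: damp=0.65, bright=0.92; AND[max(0, a+b−1)] → w = 0.57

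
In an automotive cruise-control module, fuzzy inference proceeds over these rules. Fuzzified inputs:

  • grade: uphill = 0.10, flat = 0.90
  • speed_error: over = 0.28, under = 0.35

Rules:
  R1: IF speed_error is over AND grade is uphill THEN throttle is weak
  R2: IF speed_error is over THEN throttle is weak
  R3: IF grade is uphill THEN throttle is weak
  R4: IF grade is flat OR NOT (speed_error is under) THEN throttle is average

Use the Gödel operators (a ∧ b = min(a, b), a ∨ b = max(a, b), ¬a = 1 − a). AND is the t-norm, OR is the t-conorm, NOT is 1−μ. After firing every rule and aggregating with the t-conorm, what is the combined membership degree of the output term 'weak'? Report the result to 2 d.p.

R1: over=0.28, uphill=0.10; AND[min(a, b)] → w = 0.10
R2: over=0.28 → w = 0.28
R3: uphill=0.10 → w = 0.10
R4: flat=0.90, ¬under=1−0.35=0.65; OR[max(a, b)] → w = 0.90
Rules with consequent 'weak': {R1, R2, R3} → strengths 0.10, 0.28, 0.10
Aggregate via t-conorm [max(a, b)]: 0.28

0.28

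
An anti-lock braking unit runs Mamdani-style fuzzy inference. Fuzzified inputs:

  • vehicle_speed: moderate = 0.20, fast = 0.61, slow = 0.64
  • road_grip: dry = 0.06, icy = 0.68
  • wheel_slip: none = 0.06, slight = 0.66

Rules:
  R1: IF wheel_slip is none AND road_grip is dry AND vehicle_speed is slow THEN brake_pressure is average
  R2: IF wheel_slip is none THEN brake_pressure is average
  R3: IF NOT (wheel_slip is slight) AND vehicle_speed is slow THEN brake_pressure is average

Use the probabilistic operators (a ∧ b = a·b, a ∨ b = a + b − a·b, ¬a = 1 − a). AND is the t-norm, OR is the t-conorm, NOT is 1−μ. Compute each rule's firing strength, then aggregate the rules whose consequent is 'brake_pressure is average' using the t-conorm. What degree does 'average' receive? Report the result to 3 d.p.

0.266

R1: none=0.06, dry=0.06, slow=0.64; AND[a·b] → w = 0.0023
R2: none=0.06 → w = 0.0600
R3: ¬slight=1−0.66=0.34, slow=0.64; AND[a·b] → w = 0.2176
Rules with consequent 'average': {R1, R2, R3} → strengths 0.0023, 0.0600, 0.2176
Aggregate via t-conorm [a + b − a·b]: 0.2662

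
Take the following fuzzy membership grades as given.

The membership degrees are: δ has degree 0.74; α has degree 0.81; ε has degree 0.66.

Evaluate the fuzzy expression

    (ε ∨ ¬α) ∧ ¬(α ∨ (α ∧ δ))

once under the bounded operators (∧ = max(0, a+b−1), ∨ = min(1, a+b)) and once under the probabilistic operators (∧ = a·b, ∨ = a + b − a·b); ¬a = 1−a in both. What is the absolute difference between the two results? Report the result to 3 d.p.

0.055

Under bounded:
  ¬α = 1 − 0.81 = 0.19
  ε ∨ ¬α = min(1, a+b) on (0.66, 0.19) = 0.85
  α ∧ δ = max(0, a+b−1) on (0.81, 0.74) = 0.55
  α ∨ (α ∧ δ) = min(1, a+b) on (0.81, 0.55) = 1.00
  ¬(α ∨ (α ∧ δ)) = 1 − 1.00 = 0.00
  (ε ∨ ¬α) ∧ ¬(α ∨ (α ∧ δ)) = max(0, a+b−1) on (0.85, 0.00) = 0.00
  → value = 0.0000
Under probabilistic:
  ¬α = 1 − 0.8100 = 0.1900
  ε ∨ ¬α = a + b − a·b on (0.6600, 0.1900) = 0.7246
  α ∧ δ = a·b on (0.8100, 0.7400) = 0.5994
  α ∨ (α ∧ δ) = a + b − a·b on (0.8100, 0.5994) = 0.9239
  ¬(α ∨ (α ∧ δ)) = 1 − 0.9239 = 0.0761
  (ε ∨ ¬α) ∧ ¬(α ∨ (α ∧ δ)) = a·b on (0.7246, 0.0761) = 0.0552
  → value = 0.0552
|0.0000 − 0.0552| = 0.055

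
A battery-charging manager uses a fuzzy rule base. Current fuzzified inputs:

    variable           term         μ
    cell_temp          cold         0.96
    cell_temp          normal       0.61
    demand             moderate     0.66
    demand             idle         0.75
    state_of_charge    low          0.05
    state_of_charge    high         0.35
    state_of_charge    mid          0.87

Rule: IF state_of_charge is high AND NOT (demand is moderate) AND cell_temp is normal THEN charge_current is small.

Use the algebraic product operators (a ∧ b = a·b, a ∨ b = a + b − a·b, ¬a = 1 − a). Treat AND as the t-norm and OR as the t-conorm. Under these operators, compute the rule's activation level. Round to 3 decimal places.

0.073

firing strength: high=0.35, ¬moderate=1−0.66=0.34, normal=0.61; AND[a·b] → w = 0.0726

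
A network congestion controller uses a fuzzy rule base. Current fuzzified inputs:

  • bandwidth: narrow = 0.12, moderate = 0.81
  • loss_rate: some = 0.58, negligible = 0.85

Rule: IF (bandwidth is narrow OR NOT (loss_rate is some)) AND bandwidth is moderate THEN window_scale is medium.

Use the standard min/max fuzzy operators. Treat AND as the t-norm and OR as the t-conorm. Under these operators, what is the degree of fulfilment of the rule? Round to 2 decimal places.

0.42

firing strength: (narrow=0.12 OR ¬some=1−0.58=0.42) = 0.42; AND[min(a, b)] with moderate=0.81 → w = 0.42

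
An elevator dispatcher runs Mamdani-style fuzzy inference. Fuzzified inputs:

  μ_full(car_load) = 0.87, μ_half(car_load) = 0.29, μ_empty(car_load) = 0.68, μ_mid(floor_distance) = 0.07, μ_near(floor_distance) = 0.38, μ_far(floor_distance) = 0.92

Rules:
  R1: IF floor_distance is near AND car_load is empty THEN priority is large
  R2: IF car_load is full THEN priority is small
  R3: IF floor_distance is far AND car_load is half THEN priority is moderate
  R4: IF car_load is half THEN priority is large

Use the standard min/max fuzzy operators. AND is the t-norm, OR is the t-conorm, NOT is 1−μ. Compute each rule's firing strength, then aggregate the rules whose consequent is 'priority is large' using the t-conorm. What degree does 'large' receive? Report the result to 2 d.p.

0.38

R1: near=0.38, empty=0.68; AND[min(a, b)] → w = 0.38
R2: full=0.87 → w = 0.87
R3: far=0.92, half=0.29; AND[min(a, b)] → w = 0.29
R4: half=0.29 → w = 0.29
Rules with consequent 'large': {R1, R4} → strengths 0.38, 0.29
Aggregate via t-conorm [max(a, b)]: 0.38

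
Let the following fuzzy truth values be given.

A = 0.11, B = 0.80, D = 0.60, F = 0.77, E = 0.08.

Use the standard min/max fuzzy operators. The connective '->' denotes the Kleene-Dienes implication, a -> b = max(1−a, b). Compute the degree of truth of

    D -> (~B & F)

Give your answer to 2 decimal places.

0.40

~B = 1 − 0.80 = 0.20
~B & F = min(a, b) on (0.20, 0.77) = 0.20
D -> (~B & F)  [Kleene-Dienes: max(1−a, b)] with a=0.60, b=0.20 → 0.40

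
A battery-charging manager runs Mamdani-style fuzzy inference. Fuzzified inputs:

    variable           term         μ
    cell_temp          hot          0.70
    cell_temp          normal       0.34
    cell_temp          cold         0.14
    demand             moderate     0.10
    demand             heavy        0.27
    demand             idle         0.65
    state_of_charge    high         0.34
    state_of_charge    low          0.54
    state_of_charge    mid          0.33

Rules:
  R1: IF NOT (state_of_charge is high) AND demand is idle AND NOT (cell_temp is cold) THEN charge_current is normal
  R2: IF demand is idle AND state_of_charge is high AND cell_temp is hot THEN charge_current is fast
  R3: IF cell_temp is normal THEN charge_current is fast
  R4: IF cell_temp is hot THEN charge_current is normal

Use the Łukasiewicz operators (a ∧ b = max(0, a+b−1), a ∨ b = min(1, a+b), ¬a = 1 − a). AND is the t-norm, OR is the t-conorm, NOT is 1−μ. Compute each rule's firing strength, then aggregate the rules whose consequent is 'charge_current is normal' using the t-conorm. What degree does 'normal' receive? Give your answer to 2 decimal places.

R1: ¬high=1−0.34=0.66, idle=0.65, ¬cold=1−0.14=0.86; AND[max(0, a+b−1)] → w = 0.17
R2: idle=0.65, high=0.34, hot=0.70; AND[max(0, a+b−1)] → w = 0.00
R3: normal=0.34 → w = 0.34
R4: hot=0.70 → w = 0.70
Rules with consequent 'normal': {R1, R4} → strengths 0.17, 0.70
Aggregate via t-conorm [min(1, a+b)]: 0.87

0.87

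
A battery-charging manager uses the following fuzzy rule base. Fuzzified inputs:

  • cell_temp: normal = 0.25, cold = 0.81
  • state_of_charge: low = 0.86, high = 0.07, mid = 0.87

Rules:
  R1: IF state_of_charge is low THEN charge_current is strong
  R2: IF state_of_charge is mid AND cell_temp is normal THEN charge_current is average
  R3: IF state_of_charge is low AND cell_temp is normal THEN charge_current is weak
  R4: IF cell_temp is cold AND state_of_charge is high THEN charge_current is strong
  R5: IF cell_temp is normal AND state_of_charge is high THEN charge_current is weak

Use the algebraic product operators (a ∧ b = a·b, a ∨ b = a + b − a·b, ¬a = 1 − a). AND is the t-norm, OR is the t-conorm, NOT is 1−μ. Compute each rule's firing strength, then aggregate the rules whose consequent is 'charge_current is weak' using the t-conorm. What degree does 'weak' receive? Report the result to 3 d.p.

0.229

R1: low=0.86 → w = 0.8600
R2: mid=0.87, normal=0.25; AND[a·b] → w = 0.2175
R3: low=0.86, normal=0.25; AND[a·b] → w = 0.2150
R4: cold=0.81, high=0.07; AND[a·b] → w = 0.0567
R5: normal=0.25, high=0.07; AND[a·b] → w = 0.0175
Rules with consequent 'weak': {R3, R5} → strengths 0.2150, 0.0175
Aggregate via t-conorm [a + b − a·b]: 0.2287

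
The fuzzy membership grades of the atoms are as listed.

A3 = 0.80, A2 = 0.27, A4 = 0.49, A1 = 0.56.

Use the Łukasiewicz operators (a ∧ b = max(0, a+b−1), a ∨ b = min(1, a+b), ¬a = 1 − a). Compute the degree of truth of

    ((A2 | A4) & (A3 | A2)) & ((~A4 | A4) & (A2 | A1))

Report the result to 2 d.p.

0.59

A2 | A4 = min(1, a+b) on (0.27, 0.49) = 0.76
A3 | A2 = min(1, a+b) on (0.80, 0.27) = 1.00
(A2 | A4) & (A3 | A2) = max(0, a+b−1) on (0.76, 1.00) = 0.76
~A4 = 1 − 0.49 = 0.51
~A4 | A4 = min(1, a+b) on (0.51, 0.49) = 1.00
A2 | A1 = min(1, a+b) on (0.27, 0.56) = 0.83
(~A4 | A4) & (A2 | A1) = max(0, a+b−1) on (1.00, 0.83) = 0.83
((A2 | A4) & (A3 | A2)) & ((~A4 | A4) & (A2 | A1)) = max(0, a+b−1) on (0.76, 0.83) = 0.59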